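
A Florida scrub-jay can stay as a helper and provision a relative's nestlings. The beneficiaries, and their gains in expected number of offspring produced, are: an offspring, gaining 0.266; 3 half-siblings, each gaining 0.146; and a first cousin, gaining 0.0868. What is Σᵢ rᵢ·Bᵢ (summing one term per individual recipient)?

0.25335

r to an offspring = 0.5 (one parent–offspring link: r = (1/2)^1 = 1/2).
r to a half-sibling = 1/4 (half-sibs share one parent — one path of length 2: r = (1/2)^2 = 1/4).
r to a first cousin = 0.125 (first cousins share one grandparent pair — two paths of length 4: r = 2·(1/2)^4 = 1/8).
Summing one r·B term per recipient: 1·0.5·0.266 + 3·0.25·0.146 + 1·0.125·0.0868 = 0.25335.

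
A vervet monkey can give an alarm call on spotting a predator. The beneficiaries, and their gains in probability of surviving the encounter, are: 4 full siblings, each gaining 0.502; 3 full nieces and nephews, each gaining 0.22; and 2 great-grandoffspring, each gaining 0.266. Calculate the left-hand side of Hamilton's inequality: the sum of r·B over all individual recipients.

1.2355

r to a full sibling = 1/2 (full sibs share both parents — two paths of length 2: r = 2·(1/2)^2 = 1/2).
r to a full niece or nephew = 1/4 (full aunt/uncle↔niece/nephew: two paths of length 3 through the shared grandparent pair: r = 2·(1/2)^3 = 1/4).
r to a great-grandoffspring = 1/8 (three parent–offspring links: r = (1/2)^3 = 1/8).
Summing one r·B term per recipient: 4·0.5·0.502 + 3·0.25·0.22 + 2·0.125·0.266 = 1.2355.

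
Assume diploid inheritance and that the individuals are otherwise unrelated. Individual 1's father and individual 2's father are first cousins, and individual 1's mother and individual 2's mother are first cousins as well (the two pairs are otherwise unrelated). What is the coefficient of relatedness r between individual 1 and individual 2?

0.0625

Independent pedigree routes through distinct common ancestors add.
Individual 1 and individual 2 are related in two ways: second cousins through their fathers (r = 1/32) and second cousins through their mothers (r = 1/32).
r = 1/32 + 1/32 = 0.0625.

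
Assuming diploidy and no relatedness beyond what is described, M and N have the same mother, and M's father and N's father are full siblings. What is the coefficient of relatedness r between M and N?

0.375

Independent pedigree routes through distinct common ancestors add.
M and N are related in two ways: half-sibs through their shared mother (r = 1/4) and first cousins through their fathers (r = 1/8).
r = 1/4 + 1/8 = 0.375.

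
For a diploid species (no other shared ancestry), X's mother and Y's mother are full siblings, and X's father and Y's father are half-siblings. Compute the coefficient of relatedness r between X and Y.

0.1875

With two independent routes of shared ancestry, r is the sum of the two contributions.
X and Y are related in two ways: first cousins through their mothers (r = 1/8) and half first cousins through their fathers (r = 1/16).
r = 1/8 + 1/16 = 0.1875.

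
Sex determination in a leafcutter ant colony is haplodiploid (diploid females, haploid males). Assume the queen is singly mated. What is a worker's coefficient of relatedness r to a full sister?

0.75

Haplodiploid full sisters inherit their father's entire haploid genome identically (contributing 1/2) and on average half of their mother's contribution (1/2 · 1/2 = 1/4); r = 1/2 + 1/4 = 3/4.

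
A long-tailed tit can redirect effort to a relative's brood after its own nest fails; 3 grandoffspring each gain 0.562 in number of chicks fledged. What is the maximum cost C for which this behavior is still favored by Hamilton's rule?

0.4215

r to a grandoffspring = 0.25 (two parent–offspring links: r = (1/2)^2 = 1/4).
Hamilton's rule: n·r·B > C, so the trait is favored while C < n·r·B = 3·0.25·0.562 = 0.4215.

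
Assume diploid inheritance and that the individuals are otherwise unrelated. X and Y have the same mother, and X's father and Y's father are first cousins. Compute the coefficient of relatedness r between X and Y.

0.28125

With two independent routes of shared ancestry, r is the sum of the two contributions.
X and Y are related in two ways: half-sibs through their shared mother (r = 1/4) and second cousins through their fathers (r = 1/32).
r = 1/4 + 1/32 = 9/32 = 0.28125.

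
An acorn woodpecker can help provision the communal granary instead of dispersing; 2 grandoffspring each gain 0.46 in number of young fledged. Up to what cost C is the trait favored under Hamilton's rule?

0.23

r to a grandoffspring = 1/4 (two parent–offspring links: r = (1/2)^2 = 1/4).
Hamilton's rule: n·r·B > C, so the trait is favored while C < n·r·B = 2·0.25·0.46 = 0.23.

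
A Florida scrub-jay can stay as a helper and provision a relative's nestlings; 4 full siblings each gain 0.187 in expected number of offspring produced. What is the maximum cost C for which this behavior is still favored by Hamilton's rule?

r to a full sibling = 0.5 (full sibs share both parents — two paths of length 2: r = 2·(1/2)^2 = 1/2).
Hamilton's rule: n·r·B > C, so the trait is favored while C < n·r·B = 4·0.5·0.187 = 0.374.

0.374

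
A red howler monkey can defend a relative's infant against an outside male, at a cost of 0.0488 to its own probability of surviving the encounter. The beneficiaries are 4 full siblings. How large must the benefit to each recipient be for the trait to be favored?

0.0244

r to a full sibling = 1/2 (full sibs share both parents — two paths of length 2: r = 2·(1/2)^2 = 1/2).
Hamilton's rule with n recipients of equal r: n·r·B > C, so B > C/(n·r) = 0.0488/(4·0.5) = 0.0244.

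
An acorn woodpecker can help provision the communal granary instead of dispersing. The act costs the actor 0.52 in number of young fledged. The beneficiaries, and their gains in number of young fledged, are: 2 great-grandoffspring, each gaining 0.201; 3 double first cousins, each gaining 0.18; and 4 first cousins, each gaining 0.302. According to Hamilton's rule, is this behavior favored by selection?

Hamilton's rule: the trait is favored when the sum of r·B over every recipient exceeds the actor's cost C.
r to a great-grandoffspring = 1/8 (three parent–offspring links: r = (1/2)^3 = 1/8).
r to a double first cousin = 1/4 (double first cousins share both grandparent pairs — four paths of length 4: r = 4·(1/2)^4 = 1/4).
r to a first cousin = 1/8 (first cousins share one grandparent pair — two paths of length 4: r = 2·(1/2)^4 = 1/8).
Summing one r·B term per recipient: 2·0.125·0.201 + 3·0.25·0.18 + 4·0.125·0.302 = 0.33625.
0.33625 < 0.52: the indirect benefit is less than the cost.

No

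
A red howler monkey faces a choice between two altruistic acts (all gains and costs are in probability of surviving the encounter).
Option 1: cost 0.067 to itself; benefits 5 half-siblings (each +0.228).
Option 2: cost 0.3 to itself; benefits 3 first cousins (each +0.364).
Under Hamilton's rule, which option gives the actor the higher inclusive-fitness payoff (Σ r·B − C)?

Option 1

Option 1: r to a half-sibling = 0.25.
Option 1: Σ r·B − C = (5·0.25·0.228) − 0.067 = 0.218.
Option 2: r to a first cousin = 0.125.
Option 2: Σ r·B − C = (3·0.125·0.364) − 0.3 = -0.1635.
Option 1 has the higher net inclusive-fitness payoff.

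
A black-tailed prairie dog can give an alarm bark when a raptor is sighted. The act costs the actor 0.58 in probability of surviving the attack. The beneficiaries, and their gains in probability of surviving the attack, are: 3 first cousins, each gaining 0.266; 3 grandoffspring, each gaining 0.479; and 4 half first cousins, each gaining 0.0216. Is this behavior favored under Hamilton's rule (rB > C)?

Hamilton's rule: the trait is favored when the sum of r·B over every recipient exceeds the actor's cost C.
r to a first cousin = 1/8 (first cousins share one grandparent pair — two paths of length 4: r = 2·(1/2)^4 = 1/8).
r to a grandoffspring = 0.25 (two parent–offspring links: r = (1/2)^2 = 1/4).
r to a half first cousin = 1/16 (half first cousins share one grandparent — one path of length 4: r = (1/2)^4 = 1/16).
Summing one r·B term per recipient: 3·0.125·0.266 + 3·0.25·0.479 + 4·0.0625·0.0216 = 0.4644.
0.4644 < 0.58: the indirect benefit is less than the cost.

No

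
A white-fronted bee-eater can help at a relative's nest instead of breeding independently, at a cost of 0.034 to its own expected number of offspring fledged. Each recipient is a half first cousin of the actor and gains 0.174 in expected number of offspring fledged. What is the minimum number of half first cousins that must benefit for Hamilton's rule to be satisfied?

r to a half first cousin = 0.0625 (half first cousins share one grandparent — one path of length 4: r = (1/2)^4 = 1/16).
Hamilton's rule: n·r·B > C  ⇒  n > C/(r·B) = 0.034/(0.0625·0.174) = 3.126.
The smallest integer exceeding 3.126 is 4.

4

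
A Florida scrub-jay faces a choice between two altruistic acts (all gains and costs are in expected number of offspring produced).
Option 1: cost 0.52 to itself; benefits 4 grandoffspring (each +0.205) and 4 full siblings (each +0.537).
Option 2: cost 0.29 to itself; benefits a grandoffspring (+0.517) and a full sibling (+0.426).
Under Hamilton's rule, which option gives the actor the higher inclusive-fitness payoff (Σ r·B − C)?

Option 1: r to a grandoffspring = 0.25.
Option 1: r to a full sibling = 0.5.
Option 1: Σ r·B − C = (4·0.25·0.205 + 4·0.5·0.537) − 0.52 = 0.759.
Option 2: r to a grandoffspring = 0.25.
Option 2: r to a full sibling = 0.5.
Option 2: Σ r·B − C = (1·0.25·0.517 + 1·0.5·0.426) − 0.29 = 0.05225.
Option 1 has the higher net inclusive-fitness payoff.

Option 1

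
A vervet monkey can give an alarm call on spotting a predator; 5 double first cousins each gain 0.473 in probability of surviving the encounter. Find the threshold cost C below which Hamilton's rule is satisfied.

r to a double first cousin = 1/4 (double first cousins share both grandparent pairs — four paths of length 4: r = 4·(1/2)^4 = 1/4).
Hamilton's rule: n·r·B > C, so the trait is favored while C < n·r·B = 5·0.25·0.473 = 0.59125.

0.59125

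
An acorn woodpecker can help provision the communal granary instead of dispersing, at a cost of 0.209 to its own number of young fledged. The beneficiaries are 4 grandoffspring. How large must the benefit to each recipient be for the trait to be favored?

0.209

r to a grandoffspring = 0.25 (two parent–offspring links: r = (1/2)^2 = 1/4).
Hamilton's rule with n recipients of equal r: n·r·B > C, so B > C/(n·r) = 0.209/(4·0.25) = 0.209.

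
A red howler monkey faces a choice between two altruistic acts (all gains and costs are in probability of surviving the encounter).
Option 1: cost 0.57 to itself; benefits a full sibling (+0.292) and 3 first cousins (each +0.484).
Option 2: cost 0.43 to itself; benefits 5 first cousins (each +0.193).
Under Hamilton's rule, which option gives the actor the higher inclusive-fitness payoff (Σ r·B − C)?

Option 1

Option 1: r to a full sibling = 0.5.
Option 1: r to a first cousin = 0.125.
Option 1: Σ r·B − C = (1·0.5·0.292 + 3·0.125·0.484) − 0.57 = -0.2425.
Option 2: r to a first cousin = 0.125.
Option 2: Σ r·B − C = (5·0.125·0.193) − 0.43 = -0.309375.
Option 1 has the higher net inclusive-fitness payoff.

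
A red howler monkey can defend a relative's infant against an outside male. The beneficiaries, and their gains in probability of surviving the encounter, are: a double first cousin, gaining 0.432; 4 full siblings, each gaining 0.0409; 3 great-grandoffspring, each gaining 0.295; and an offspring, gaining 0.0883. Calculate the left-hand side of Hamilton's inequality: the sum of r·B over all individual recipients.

r to a double first cousin = 0.25 (double first cousins share both grandparent pairs — four paths of length 4: r = 4·(1/2)^4 = 1/4).
r to a full sibling = 1/2 (full sibs share both parents — two paths of length 2: r = 2·(1/2)^2 = 1/2).
r to a great-grandoffspring = 1/8 (three parent–offspring links: r = (1/2)^3 = 1/8).
r to an offspring = 0.5 (one parent–offspring link: r = (1/2)^1 = 1/2).
Summing one r·B term per recipient: 1·0.25·0.432 + 4·0.5·0.0409 + 3·0.125·0.295 + 1·0.5·0.0883 = 0.344575.

0.344575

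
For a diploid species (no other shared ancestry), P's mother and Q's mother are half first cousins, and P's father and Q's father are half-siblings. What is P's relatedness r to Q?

Relatedness sums over independent paths through distinct common ancestors.
P and Q are related in two ways: half second cousins through their mothers (r = 1/64) and half first cousins through their fathers (r = 1/16).
r = 1/64 + 1/16 = 0.078125.

0.078125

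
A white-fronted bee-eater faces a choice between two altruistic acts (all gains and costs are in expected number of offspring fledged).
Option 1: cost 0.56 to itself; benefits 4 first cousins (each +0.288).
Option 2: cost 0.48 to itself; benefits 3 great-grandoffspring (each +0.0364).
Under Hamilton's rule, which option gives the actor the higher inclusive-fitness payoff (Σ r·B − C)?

Option 1: r to a first cousin = 0.125.
Option 1: Σ r·B − C = (4·0.125·0.288) − 0.56 = -0.416.
Option 2: r to a great-grandoffspring = 0.125.
Option 2: Σ r·B − C = (3·0.125·0.0364) − 0.48 = -0.46635.
Option 1 has the higher net inclusive-fitness payoff.

Option 1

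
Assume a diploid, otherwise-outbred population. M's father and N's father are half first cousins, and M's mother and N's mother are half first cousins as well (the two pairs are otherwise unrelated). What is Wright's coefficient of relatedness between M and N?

Independent pedigree routes through distinct common ancestors add.
M and N are related in two ways: half second cousins through their fathers (r = 1/64) and half second cousins through their mothers (r = 1/64).
r = 1/64 + 1/64 = 0.03125.

0.03125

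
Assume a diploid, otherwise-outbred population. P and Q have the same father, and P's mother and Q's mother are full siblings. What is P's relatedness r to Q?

0.375

Independent pedigree routes through distinct common ancestors add.
P and Q are related in two ways: half-sibs through their shared father (r = 1/4) and first cousins through their mothers (r = 1/8).
r = 1/4 + 1/8 = 3/8 = 0.375.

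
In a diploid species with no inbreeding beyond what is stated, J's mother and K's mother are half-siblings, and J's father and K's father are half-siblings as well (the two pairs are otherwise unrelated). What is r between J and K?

Relatedness sums over independent paths through distinct common ancestors.
J and K are related in two ways: half first cousins through their mothers (r = 1/16) and half first cousins through their fathers (r = 1/16).
r = 1/16 + 1/16 = 0.125.

0.125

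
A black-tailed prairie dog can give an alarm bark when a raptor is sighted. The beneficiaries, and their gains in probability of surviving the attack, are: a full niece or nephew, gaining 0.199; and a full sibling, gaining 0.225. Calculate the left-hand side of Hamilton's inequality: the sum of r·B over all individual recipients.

r to a full niece or nephew = 0.25 (full aunt/uncle↔niece/nephew: two paths of length 3 through the shared grandparent pair: r = 2·(1/2)^3 = 1/4).
r to a full sibling = 1/2 (full sibs share both parents — two paths of length 2: r = 2·(1/2)^2 = 1/2).
Summing one r·B term per recipient: 1·0.25·0.199 + 1·0.5·0.225 = 0.16225.

0.16225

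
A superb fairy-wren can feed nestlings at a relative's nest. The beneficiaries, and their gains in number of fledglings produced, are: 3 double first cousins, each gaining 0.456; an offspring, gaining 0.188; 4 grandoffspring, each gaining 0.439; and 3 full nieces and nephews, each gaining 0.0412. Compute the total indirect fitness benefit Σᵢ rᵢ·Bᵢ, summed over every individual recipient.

r to a double first cousin = 1/4 (double first cousins share both grandparent pairs — four paths of length 4: r = 4·(1/2)^4 = 1/4).
r to an offspring = 0.5 (one parent–offspring link: r = (1/2)^1 = 1/2).
r to a grandoffspring = 0.25 (two parent–offspring links: r = (1/2)^2 = 1/4).
r to a full niece or nephew = 1/4 (full aunt/uncle↔niece/nephew: two paths of length 3 through the shared grandparent pair: r = 2·(1/2)^3 = 1/4).
Summing one r·B term per recipient: 3·0.25·0.456 + 1·0.5·0.188 + 4·0.25·0.439 + 3·0.25·0.0412 = 0.9059.

0.9059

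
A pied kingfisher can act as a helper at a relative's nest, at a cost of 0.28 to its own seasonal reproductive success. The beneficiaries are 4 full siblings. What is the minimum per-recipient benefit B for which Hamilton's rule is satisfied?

r to a full sibling = 0.5 (full sibs share both parents — two paths of length 2: r = 2·(1/2)^2 = 1/2).
Hamilton's rule with n recipients of equal r: n·r·B > C, so B > C/(n·r) = 0.28/(4·0.5) = 0.14.

0.14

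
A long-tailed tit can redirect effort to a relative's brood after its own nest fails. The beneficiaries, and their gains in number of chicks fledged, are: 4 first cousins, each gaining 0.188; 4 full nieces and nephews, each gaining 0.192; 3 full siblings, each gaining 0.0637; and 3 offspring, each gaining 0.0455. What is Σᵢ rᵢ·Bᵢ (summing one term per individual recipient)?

0.4498

r to a first cousin = 1/8 (first cousins share one grandparent pair — two paths of length 4: r = 2·(1/2)^4 = 1/8).
r to a full niece or nephew = 0.25 (full aunt/uncle↔niece/nephew: two paths of length 3 through the shared grandparent pair: r = 2·(1/2)^3 = 1/4).
r to a full sibling = 0.5 (full sibs share both parents — two paths of length 2: r = 2·(1/2)^2 = 1/2).
r to an offspring = 1/2 (one parent–offspring link: r = (1/2)^1 = 1/2).
Summing one r·B term per recipient: 4·0.125·0.188 + 4·0.25·0.192 + 3·0.5·0.0637 + 3·0.5·0.0455 = 0.4498.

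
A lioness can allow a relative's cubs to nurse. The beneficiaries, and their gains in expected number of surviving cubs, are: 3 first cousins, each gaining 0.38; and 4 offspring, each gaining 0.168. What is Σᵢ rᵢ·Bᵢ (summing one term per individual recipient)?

0.4785

r to a first cousin = 0.125 (first cousins share one grandparent pair — two paths of length 4: r = 2·(1/2)^4 = 1/8).
r to an offspring = 0.5 (one parent–offspring link: r = (1/2)^1 = 1/2).
Summing one r·B term per recipient: 3·0.125·0.38 + 4·0.5·0.168 = 0.4785.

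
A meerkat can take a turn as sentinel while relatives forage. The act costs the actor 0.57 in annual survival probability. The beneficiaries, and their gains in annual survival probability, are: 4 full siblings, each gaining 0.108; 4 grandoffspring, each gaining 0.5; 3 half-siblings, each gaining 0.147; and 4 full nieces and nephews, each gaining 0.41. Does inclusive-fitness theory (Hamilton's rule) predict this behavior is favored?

Yes

Hamilton's rule: the trait is favored when the sum of r·B over every recipient exceeds the actor's cost C.
r to a full sibling = 1/2 (full sibs share both parents — two paths of length 2: r = 2·(1/2)^2 = 1/2).
r to a grandoffspring = 0.25 (two parent–offspring links: r = (1/2)^2 = 1/4).
r to a half-sibling = 0.25 (half-sibs share one parent — one path of length 2: r = (1/2)^2 = 1/4).
r to a full niece or nephew = 1/4 (full aunt/uncle↔niece/nephew: two paths of length 3 through the shared grandparent pair: r = 2·(1/2)^3 = 1/4).
Summing one r·B term per recipient: 4·0.5·0.108 + 4·0.25·0.5 + 3·0.25·0.147 + 4·0.25·0.41 = 1.23625.
1.23625 > 0.57: the indirect benefit exceeds the cost.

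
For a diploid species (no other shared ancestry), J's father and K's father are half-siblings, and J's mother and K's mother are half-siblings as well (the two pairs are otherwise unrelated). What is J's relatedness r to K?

Relatedness sums over independent paths through distinct common ancestors.
J and K are related in two ways: half first cousins through their fathers (r = 1/16) and half first cousins through their mothers (r = 1/16).
r = 1/16 + 1/16 = 1/8 = 0.125.

0.125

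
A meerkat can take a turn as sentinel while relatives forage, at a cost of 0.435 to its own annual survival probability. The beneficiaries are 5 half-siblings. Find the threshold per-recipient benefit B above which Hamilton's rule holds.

r to a half-sibling = 1/4 (half-sibs share one parent — one path of length 2: r = (1/2)^2 = 1/4).
Hamilton's rule with n recipients of equal r: n·r·B > C, so B > C/(n·r) = 0.435/(5·0.25) = 0.348.

0.348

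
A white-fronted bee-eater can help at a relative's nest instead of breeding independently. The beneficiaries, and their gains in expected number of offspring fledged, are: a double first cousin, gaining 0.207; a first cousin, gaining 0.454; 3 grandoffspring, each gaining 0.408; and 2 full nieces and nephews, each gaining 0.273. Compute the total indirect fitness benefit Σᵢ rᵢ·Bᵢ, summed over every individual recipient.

r to a double first cousin = 0.25 (double first cousins share both grandparent pairs — four paths of length 4: r = 4·(1/2)^4 = 1/4).
r to a first cousin = 1/8 (first cousins share one grandparent pair — two paths of length 4: r = 2·(1/2)^4 = 1/8).
r to a grandoffspring = 1/4 (two parent–offspring links: r = (1/2)^2 = 1/4).
r to a full niece or nephew = 1/4 (full aunt/uncle↔niece/nephew: two paths of length 3 through the shared grandparent pair: r = 2·(1/2)^3 = 1/4).
Summing one r·B term per recipient: 1·0.25·0.207 + 1·0.125·0.454 + 3·0.25·0.408 + 2·0.25·0.273 = 0.551.

0.551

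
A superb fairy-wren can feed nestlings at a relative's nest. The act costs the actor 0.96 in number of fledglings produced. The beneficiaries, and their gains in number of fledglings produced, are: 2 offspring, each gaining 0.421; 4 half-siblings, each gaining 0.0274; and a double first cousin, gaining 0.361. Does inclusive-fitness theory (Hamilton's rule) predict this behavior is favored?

No

Hamilton's rule: the trait is favored when the sum of r·B over every recipient exceeds the actor's cost C.
r to an offspring = 0.5 (one parent–offspring link: r = (1/2)^1 = 1/2).
r to a half-sibling = 1/4 (half-sibs share one parent — one path of length 2: r = (1/2)^2 = 1/4).
r to a double first cousin = 1/4 (double first cousins share both grandparent pairs — four paths of length 4: r = 4·(1/2)^4 = 1/4).
Summing one r·B term per recipient: 2·0.5·0.421 + 4·0.25·0.0274 + 1·0.25·0.361 = 0.53865.
0.53865 < 0.96: the indirect benefit is less than the cost.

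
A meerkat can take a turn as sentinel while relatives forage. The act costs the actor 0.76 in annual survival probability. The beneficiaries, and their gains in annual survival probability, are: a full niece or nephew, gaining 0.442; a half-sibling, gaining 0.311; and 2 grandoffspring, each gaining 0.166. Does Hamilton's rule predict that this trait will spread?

No

Hamilton's rule: the trait is favored when the sum of r·B over every recipient exceeds the actor's cost C.
r to a full niece or nephew = 1/4 (full aunt/uncle↔niece/nephew: two paths of length 3 through the shared grandparent pair: r = 2·(1/2)^3 = 1/4).
r to a half-sibling = 1/4 (half-sibs share one parent — one path of length 2: r = (1/2)^2 = 1/4).
r to a grandoffspring = 0.25 (two parent–offspring links: r = (1/2)^2 = 1/4).
Summing one r·B term per recipient: 1·0.25·0.442 + 1·0.25·0.311 + 2·0.25·0.166 = 0.27125.
0.27125 < 0.76: the indirect benefit is less than the cost.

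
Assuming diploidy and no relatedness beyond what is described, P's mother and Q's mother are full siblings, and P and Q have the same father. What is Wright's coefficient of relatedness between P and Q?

0.375

Independent pedigree routes through distinct common ancestors add.
P and Q are related in two ways: first cousins through their mothers (r = 1/8) and half-sibs through their shared father (r = 1/4).
r = 1/8 + 1/4 = 0.375.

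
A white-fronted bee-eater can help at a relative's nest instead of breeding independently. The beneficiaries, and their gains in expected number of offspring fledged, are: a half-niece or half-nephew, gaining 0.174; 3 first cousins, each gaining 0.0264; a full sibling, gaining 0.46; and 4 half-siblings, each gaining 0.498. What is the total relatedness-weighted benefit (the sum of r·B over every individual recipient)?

r to a half-niece or half-nephew = 0.125 (half-aunt/uncle↔niece/nephew: one path of length 3: r = (1/2)^3 = 1/8).
r to a first cousin = 1/8 (first cousins share one grandparent pair — two paths of length 4: r = 2·(1/2)^4 = 1/8).
r to a full sibling = 0.5 (full sibs share both parents — two paths of length 2: r = 2·(1/2)^2 = 1/2).
r to a half-sibling = 0.25 (half-sibs share one parent — one path of length 2: r = (1/2)^2 = 1/4).
Summing one r·B term per recipient: 1·0.125·0.174 + 3·0.125·0.0264 + 1·0.5·0.46 + 4·0.25·0.498 = 0.75965.

0.75965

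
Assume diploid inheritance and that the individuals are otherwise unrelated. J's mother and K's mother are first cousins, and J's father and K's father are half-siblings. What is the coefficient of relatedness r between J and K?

Wright's path rule: contributions from independent ancestry routes add.
J and K are related in two ways: second cousins through their mothers (r = 1/32) and half first cousins through their fathers (r = 1/16).
r = 1/32 + 1/16 = 0.09375.

0.09375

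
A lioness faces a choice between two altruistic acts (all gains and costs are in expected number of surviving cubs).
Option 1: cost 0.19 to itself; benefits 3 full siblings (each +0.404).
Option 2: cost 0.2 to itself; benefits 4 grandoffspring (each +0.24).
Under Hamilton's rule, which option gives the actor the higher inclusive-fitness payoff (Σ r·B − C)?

Option 1

Option 1: r to a full sibling = 0.5.
Option 1: Σ r·B − C = (3·0.5·0.404) − 0.19 = 0.416.
Option 2: r to a grandoffspring = 0.25.
Option 2: Σ r·B − C = (4·0.25·0.24) − 0.2 = 0.04.
Option 1 has the higher net inclusive-fitness payoff.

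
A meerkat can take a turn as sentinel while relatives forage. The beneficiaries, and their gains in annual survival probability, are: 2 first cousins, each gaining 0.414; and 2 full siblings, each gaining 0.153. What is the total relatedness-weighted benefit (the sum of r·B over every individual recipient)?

r to a first cousin = 0.125 (first cousins share one grandparent pair — two paths of length 4: r = 2·(1/2)^4 = 1/8).
r to a full sibling = 0.5 (full sibs share both parents — two paths of length 2: r = 2·(1/2)^2 = 1/2).
Summing one r·B term per recipient: 2·0.125·0.414 + 2·0.5·0.153 = 0.2565.

0.2565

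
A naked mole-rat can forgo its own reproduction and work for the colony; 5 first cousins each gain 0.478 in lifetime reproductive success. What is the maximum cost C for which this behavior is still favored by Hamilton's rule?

r to a first cousin = 0.125 (first cousins share one grandparent pair — two paths of length 4: r = 2·(1/2)^4 = 1/8).
Hamilton's rule: n·r·B > C, so the trait is favored while C < n·r·B = 5·0.125·0.478 = 0.29875.

0.29875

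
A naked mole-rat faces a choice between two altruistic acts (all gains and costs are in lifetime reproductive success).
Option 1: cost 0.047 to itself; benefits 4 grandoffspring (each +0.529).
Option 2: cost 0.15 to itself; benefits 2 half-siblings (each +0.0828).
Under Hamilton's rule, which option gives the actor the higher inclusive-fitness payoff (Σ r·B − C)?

Option 1

Option 1: r to a grandoffspring = 0.25.
Option 1: Σ r·B − C = (4·0.25·0.529) − 0.047 = 0.482.
Option 2: r to a half-sibling = 0.25.
Option 2: Σ r·B − C = (2·0.25·0.0828) − 0.15 = -0.1086.
Option 1 has the higher net inclusive-fitness payoff.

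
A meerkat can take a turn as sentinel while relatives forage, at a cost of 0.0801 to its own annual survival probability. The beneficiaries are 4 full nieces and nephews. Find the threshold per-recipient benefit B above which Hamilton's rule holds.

r to a full niece or nephew = 1/4 (full aunt/uncle↔niece/nephew: two paths of length 3 through the shared grandparent pair: r = 2·(1/2)^3 = 1/4).
Hamilton's rule with n recipients of equal r: n·r·B > C, so B > C/(n·r) = 0.0801/(4·0.25) = 0.0801.

0.0801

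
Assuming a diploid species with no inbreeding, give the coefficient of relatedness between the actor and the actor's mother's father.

0.25

Each parent–offspring link contributes a factor of 1/2, and independent paths through distinct common ancestors add.
Two parent–offspring links: r = (1/2)^2 = 1/4.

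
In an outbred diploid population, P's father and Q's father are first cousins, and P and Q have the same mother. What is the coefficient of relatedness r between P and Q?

0.28125

Relatedness sums over independent paths through distinct common ancestors.
P and Q are related in two ways: second cousins through their fathers (r = 1/32) and half-sibs through their shared mother (r = 1/4).
r = 1/32 + 1/4 = 9/32 = 0.28125.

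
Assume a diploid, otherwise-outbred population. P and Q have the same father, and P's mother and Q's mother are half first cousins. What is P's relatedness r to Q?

0.265625

With two independent routes of shared ancestry, r is the sum of the two contributions.
P and Q are related in two ways: half-sibs through their shared father (r = 1/4) and half second cousins through their mothers (r = 1/64).
r = 1/4 + 1/64 = 0.265625.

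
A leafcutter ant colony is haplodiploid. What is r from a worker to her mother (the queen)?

One meiotic link between diploid queen and diploid daughter: r = 1/2.

0.5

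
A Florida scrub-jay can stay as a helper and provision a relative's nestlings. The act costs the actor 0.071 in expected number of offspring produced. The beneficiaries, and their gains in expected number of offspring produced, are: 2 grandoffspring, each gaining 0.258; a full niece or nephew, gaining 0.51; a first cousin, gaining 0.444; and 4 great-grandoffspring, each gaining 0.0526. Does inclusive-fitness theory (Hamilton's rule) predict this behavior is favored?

Yes

Hamilton's rule: the trait is favored when the sum of r·B over every recipient exceeds the actor's cost C.
r to a grandoffspring = 1/4 (two parent–offspring links: r = (1/2)^2 = 1/4).
r to a full niece or nephew = 0.25 (full aunt/uncle↔niece/nephew: two paths of length 3 through the shared grandparent pair: r = 2·(1/2)^3 = 1/4).
r to a first cousin = 1/8 (first cousins share one grandparent pair — two paths of length 4: r = 2·(1/2)^4 = 1/8).
r to a great-grandoffspring = 0.125 (three parent–offspring links: r = (1/2)^3 = 1/8).
Summing one r·B term per recipient: 2·0.25·0.258 + 1·0.25·0.51 + 1·0.125·0.444 + 4·0.125·0.0526 = 0.3383.
0.3383 > 0.071: the indirect benefit exceeds the cost.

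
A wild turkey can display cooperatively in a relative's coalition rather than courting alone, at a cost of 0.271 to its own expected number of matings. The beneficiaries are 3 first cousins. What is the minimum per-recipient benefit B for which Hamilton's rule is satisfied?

r to a first cousin = 0.125 (first cousins share one grandparent pair — two paths of length 4: r = 2·(1/2)^4 = 1/8).
Hamilton's rule with n recipients of equal r: n·r·B > C, so B > C/(n·r) = 0.271/(3·0.125) = 0.7227.

0.7227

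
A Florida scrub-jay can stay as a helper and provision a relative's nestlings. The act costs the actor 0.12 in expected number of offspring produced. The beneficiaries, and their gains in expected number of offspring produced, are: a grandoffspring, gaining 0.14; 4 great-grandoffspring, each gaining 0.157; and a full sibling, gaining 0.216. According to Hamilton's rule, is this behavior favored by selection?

Hamilton's rule: the trait is favored when the sum of r·B over every recipient exceeds the actor's cost C.
r to a grandoffspring = 0.25 (two parent–offspring links: r = (1/2)^2 = 1/4).
r to a great-grandoffspring = 0.125 (three parent–offspring links: r = (1/2)^3 = 1/8).
r to a full sibling = 0.5 (full sibs share both parents — two paths of length 2: r = 2·(1/2)^2 = 1/2).
Summing one r·B term per recipient: 1·0.25·0.14 + 4·0.125·0.157 + 1·0.5·0.216 = 0.2215.
0.2215 > 0.12: the indirect benefit exceeds the cost.

Yes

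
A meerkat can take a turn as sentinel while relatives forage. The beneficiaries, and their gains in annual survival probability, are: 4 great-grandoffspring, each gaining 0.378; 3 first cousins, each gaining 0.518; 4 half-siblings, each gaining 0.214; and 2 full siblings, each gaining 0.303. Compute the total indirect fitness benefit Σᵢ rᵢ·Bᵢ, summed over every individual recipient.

0.90025

r to a great-grandoffspring = 0.125 (three parent–offspring links: r = (1/2)^3 = 1/8).
r to a first cousin = 0.125 (first cousins share one grandparent pair — two paths of length 4: r = 2·(1/2)^4 = 1/8).
r to a half-sibling = 0.25 (half-sibs share one parent — one path of length 2: r = (1/2)^2 = 1/4).
r to a full sibling = 0.5 (full sibs share both parents — two paths of length 2: r = 2·(1/2)^2 = 1/2).
Summing one r·B term per recipient: 4·0.125·0.378 + 3·0.125·0.518 + 4·0.25·0.214 + 2·0.5·0.303 = 0.90025.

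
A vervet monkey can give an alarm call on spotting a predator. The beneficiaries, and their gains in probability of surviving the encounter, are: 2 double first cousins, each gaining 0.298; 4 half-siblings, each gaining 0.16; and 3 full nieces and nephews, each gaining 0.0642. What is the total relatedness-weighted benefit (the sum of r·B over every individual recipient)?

0.35715

r to a double first cousin = 1/4 (double first cousins share both grandparent pairs — four paths of length 4: r = 4·(1/2)^4 = 1/4).
r to a half-sibling = 1/4 (half-sibs share one parent — one path of length 2: r = (1/2)^2 = 1/4).
r to a full niece or nephew = 1/4 (full aunt/uncle↔niece/nephew: two paths of length 3 through the shared grandparent pair: r = 2·(1/2)^3 = 1/4).
Summing one r·B term per recipient: 2·0.25·0.298 + 4·0.25·0.16 + 3·0.25·0.0642 = 0.35715.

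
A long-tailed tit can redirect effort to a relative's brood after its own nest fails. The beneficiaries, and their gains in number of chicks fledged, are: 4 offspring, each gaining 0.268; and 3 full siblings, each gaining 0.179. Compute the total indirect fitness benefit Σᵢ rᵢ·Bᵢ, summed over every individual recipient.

0.8045

r to an offspring = 0.5 (one parent–offspring link: r = (1/2)^1 = 1/2).
r to a full sibling = 0.5 (full sibs share both parents — two paths of length 2: r = 2·(1/2)^2 = 1/2).
Summing one r·B term per recipient: 4·0.5·0.268 + 3·0.5·0.179 = 0.8045.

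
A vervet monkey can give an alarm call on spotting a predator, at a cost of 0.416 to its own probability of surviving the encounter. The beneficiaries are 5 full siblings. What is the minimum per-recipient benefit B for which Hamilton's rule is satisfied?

r to a full sibling = 1/2 (full sibs share both parents — two paths of length 2: r = 2·(1/2)^2 = 1/2).
Hamilton's rule with n recipients of equal r: n·r·B > C, so B > C/(n·r) = 0.416/(5·0.5) = 0.1664.

0.1664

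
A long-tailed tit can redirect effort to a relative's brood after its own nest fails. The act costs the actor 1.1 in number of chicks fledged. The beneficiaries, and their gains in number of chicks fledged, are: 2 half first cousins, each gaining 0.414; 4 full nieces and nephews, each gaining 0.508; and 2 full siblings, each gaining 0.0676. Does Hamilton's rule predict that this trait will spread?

No

Hamilton's rule: the trait is favored when the sum of r·B over every recipient exceeds the actor's cost C.
r to a half first cousin = 0.0625 (half first cousins share one grandparent — one path of length 4: r = (1/2)^4 = 1/16).
r to a full niece or nephew = 0.25 (full aunt/uncle↔niece/nephew: two paths of length 3 through the shared grandparent pair: r = 2·(1/2)^3 = 1/4).
r to a full sibling = 0.5 (full sibs share both parents — two paths of length 2: r = 2·(1/2)^2 = 1/2).
Summing one r·B term per recipient: 2·0.0625·0.414 + 4·0.25·0.508 + 2·0.5·0.0676 = 0.62735.
0.62735 < 1.1: the indirect benefit is less than the cost.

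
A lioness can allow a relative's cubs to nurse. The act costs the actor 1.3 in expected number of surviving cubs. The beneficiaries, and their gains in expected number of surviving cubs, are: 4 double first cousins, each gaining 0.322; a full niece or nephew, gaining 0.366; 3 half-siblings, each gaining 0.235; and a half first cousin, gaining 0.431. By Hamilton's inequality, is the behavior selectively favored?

No

Hamilton's rule: the trait is favored when the sum of r·B over every recipient exceeds the actor's cost C.
r to a double first cousin = 1/4 (double first cousins share both grandparent pairs — four paths of length 4: r = 4·(1/2)^4 = 1/4).
r to a full niece or nephew = 1/4 (full aunt/uncle↔niece/nephew: two paths of length 3 through the shared grandparent pair: r = 2·(1/2)^3 = 1/4).
r to a half-sibling = 0.25 (half-sibs share one parent — one path of length 2: r = (1/2)^2 = 1/4).
r to a half first cousin = 0.0625 (half first cousins share one grandparent — one path of length 4: r = (1/2)^4 = 1/16).
Summing one r·B term per recipient: 4·0.25·0.322 + 1·0.25·0.366 + 3·0.25·0.235 + 1·0.0625·0.431 = 0.6166875.
0.6166875 < 1.3: the indirect benefit is less than the cost.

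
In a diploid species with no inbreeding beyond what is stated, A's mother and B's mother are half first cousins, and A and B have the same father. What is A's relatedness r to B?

0.265625

Wright's path rule: contributions from independent ancestry routes add.
A and B are related in two ways: half second cousins through their mothers (r = 1/64) and half-sibs through their shared father (r = 1/4).
r = 1/64 + 1/4 = 0.265625.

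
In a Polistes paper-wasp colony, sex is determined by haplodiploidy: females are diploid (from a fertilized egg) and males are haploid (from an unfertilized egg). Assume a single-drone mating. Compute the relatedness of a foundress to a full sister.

Haplodiploid full sisters inherit their father's entire haploid genome identically (contributing 1/2) and on average half of their mother's contribution (1/2 · 1/2 = 1/4); r = 1/2 + 1/4 = 3/4.

0.75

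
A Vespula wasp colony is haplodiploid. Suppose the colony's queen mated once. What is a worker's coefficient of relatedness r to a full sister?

0.75

Haplodiploid full sisters inherit their father's entire haploid genome identically (contributing 1/2) and on average half of their mother's contribution (1/2 · 1/2 = 1/4); r = 1/2 + 1/4 = 3/4.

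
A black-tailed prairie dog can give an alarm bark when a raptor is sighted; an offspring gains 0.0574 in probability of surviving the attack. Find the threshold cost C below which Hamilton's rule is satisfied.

0.0287

r to an offspring = 1/2 (one parent–offspring link: r = (1/2)^1 = 1/2).
Hamilton's rule: n·r·B > C, so the trait is favored while C < n·r·B = 1·0.5·0.0574 = 0.0287.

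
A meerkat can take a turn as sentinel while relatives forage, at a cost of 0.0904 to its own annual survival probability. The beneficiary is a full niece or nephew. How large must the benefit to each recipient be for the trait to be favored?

r to a full niece or nephew = 0.25 (full aunt/uncle↔niece/nephew: two paths of length 3 through the shared grandparent pair: r = 2·(1/2)^3 = 1/4).
Hamilton's rule with n recipients of equal r: n·r·B > C, so B > C/(n·r) = 0.0904/(1·0.25) = 0.3616.

0.3616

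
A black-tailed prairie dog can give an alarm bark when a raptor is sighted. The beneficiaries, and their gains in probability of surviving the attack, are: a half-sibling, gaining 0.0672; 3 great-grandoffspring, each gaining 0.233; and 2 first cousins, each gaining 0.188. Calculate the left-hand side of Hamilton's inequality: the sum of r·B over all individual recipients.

0.151175

r to a half-sibling = 1/4 (half-sibs share one parent — one path of length 2: r = (1/2)^2 = 1/4).
r to a great-grandoffspring = 0.125 (three parent–offspring links: r = (1/2)^3 = 1/8).
r to a first cousin = 1/8 (first cousins share one grandparent pair — two paths of length 4: r = 2·(1/2)^4 = 1/8).
Summing one r·B term per recipient: 1·0.25·0.0672 + 3·0.125·0.233 + 2·0.125·0.188 = 0.151175.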